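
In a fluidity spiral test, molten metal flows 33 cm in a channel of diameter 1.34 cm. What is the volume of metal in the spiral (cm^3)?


Formula: V = pi * (d/2)^2 * L  (cylinder volume)
Radius = 1.34/2 = 0.67 cm
V = pi * 0.67^2 * 33 = 46.5386 cm^3

Answer: 46.5386 cm^3


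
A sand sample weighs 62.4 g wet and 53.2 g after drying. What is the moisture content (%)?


Formula: MC = (W_wet - W_dry) / W_wet * 100
Water mass = 62.4 - 53.2 = 9.2 g
MC = 9.2 / 62.4 * 100 = 14.7436%

14.7436%


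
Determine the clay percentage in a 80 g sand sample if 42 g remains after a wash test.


Formula: Clay% = (W_total - W_washed) / W_total * 100
Clay mass = 80 - 42 = 38 g
Clay% = 38 / 80 * 100 = 47.5000%

47.5000%


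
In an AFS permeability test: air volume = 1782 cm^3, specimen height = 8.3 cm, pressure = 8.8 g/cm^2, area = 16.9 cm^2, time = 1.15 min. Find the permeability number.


Formula: Permeability Number P = (V * H) / (p * A * t)
Numerator: V * H = 1782 * 8.3 = 14790.6
Denominator: p * A * t = 8.8 * 16.9 * 1.15 = 171.028
P = 14790.6 / 171.028 = 86.4806

86.4806


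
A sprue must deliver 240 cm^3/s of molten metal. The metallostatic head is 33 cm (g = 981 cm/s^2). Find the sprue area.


Formula: v = sqrt(2*g*h), A = Q/v
Velocity: v = sqrt(2 * 981 * 33) = sqrt(64746) = 254.4524 cm/s
Sprue area: A = Q / v = 240 / 254.4524 = 0.9432 cm^2

0.9432 cm^2


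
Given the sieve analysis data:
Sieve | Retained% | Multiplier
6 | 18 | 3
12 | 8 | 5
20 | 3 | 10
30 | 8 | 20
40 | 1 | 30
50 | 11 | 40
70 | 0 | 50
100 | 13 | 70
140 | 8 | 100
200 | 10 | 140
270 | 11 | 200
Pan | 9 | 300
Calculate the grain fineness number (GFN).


Formula: GFN = sum(pct * multiplier) / sum(pct)
sum(pct * multiplier) = 8764
sum(pct) = 100
GFN = 8764 / 100 = 87.64

Final answer: 87.64


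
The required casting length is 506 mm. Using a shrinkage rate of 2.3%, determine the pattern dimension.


Formula: L_pattern = L_casting * (1 + shrinkage_rate/100)
Shrinkage factor = 1 + 2.3/100 = 1.023
L_pattern = 506 mm * 1.023 = 517.6380 mm

Final answer: 517.6380 mm


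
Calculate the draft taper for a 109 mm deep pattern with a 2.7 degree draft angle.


Formula: taper = depth * tan(draft_angle)
tan(2.7 deg) = 0.0471588
taper = 109 mm * 0.0471588 = 5.1403 mm


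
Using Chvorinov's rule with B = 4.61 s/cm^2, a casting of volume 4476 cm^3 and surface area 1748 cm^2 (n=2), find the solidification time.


Formula: t_s = B * (V/A)^n  (Chvorinov's rule, n=2)
Modulus M = V/A = 4476/1748 = 2.560641 cm
M^2 = 2.560641^2 = 6.556882 cm^2
t_s = 4.61 * 6.556882 = 30.2272 s

30.2272 s


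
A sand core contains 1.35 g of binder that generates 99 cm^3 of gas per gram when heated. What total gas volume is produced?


Formula: V_gas = W_binder * gas_evolution_rate
V = 1.35 g * 99 cm^3/g = 133.6500 cm^3


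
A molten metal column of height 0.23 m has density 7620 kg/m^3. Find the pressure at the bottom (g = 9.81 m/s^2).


Formula: P = rho * g * h
rho * g = 7620 * 9.81 = 74752.2 N/m^3
P = 74752.2 * 0.23 = 17193.0060 Pa


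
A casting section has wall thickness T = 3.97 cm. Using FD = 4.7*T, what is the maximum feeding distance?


Formula: FD = 4.7 * T  (riser feeding-distance rule)
FD = 4.7 * 3.97 cm = 18.6590 cm

Answer: 18.6590 cm


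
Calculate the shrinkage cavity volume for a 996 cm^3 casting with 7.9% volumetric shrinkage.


Formula: V_shrink = V_casting * shrinkage_pct / 100
V_shrink = 996 cm^3 * 7.9 / 100 = 78.6840 cm^3

78.6840 cm^3


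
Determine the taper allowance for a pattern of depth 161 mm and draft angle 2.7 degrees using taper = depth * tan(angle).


Formula: taper = depth * tan(draft_angle)
tan(2.7 deg) = 0.0471588
taper = 161 mm * 0.0471588 = 7.5926 mm


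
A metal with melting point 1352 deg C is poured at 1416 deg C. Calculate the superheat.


Formula: Superheat = T_pour - T_melt
Superheat = 1416 - 1352 = 64 deg C


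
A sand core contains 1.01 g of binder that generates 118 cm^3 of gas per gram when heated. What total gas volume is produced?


Formula: V_gas = W_binder * gas_evolution_rate
V = 1.01 g * 118 cm^3/g = 119.1800 cm^3

119.1800 cm^3


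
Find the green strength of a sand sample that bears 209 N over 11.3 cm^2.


Formula: Compressive Strength = Force / Area
Strength = 209 N / 11.3 cm^2 = 18.4956 N/cm^2

18.4956 N/cm^2


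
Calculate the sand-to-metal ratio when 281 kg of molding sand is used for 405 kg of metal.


Formula: Sand-to-Metal Ratio = W_sand / W_metal
Ratio = 281 kg / 405 kg = 0.6938


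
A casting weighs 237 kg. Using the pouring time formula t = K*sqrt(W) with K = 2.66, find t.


Formula: t = K * sqrt(W)
sqrt(W) = sqrt(237) = 15.39480
t = 2.66 * 15.39480 = 40.9502 s

Answer: 40.9502 s


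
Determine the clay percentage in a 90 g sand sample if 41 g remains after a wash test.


Formula: Clay% = (W_total - W_washed) / W_total * 100
Clay mass = 90 - 41 = 49 g
Clay% = 49 / 90 * 100 = 54.4444%

Answer: 54.4444%


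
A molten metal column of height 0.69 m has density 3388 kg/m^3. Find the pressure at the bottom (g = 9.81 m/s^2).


Formula: P = rho * g * h
rho * g = 3388 * 9.81 = 33236.28 N/m^3
P = 33236.28 * 0.69 = 22933.0332 Pa

22933.0332 Pa


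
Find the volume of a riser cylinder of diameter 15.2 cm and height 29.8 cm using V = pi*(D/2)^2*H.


Formula: V = pi * (D/2)^2 * H  (cylinder volume)
Radius = D/2 = 15.2/2 = 7.6 cm
V = pi * 7.6^2 * 29.8 = 5407.4601 cm^3

5407.4601 cm^3


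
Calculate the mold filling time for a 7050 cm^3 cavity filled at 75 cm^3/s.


Formula: t_fill = V_mold / Q_flow
t = 7050 cm^3 / 75 cm^3/s = 94.0000 s

Answer: 94.0000 s


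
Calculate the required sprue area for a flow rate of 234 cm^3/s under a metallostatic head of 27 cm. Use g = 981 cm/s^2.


Formula: v = sqrt(2*g*h), A = Q/v
Velocity: v = sqrt(2 * 981 * 27) = sqrt(52974) = 230.1608 cm/s
Sprue area: A = Q / v = 234 / 230.1608 = 1.0167 cm^2


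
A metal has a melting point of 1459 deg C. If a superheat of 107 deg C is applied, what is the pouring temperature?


Formula: T_pour = T_melt + Superheat
T_pour = 1459 + 107 = 1566 deg C

1566 deg C


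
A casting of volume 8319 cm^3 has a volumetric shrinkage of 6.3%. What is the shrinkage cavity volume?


Formula: V_shrink = V_casting * shrinkage_pct / 100
V_shrink = 8319 cm^3 * 6.3 / 100 = 524.0970 cm^3

524.0970 cm^3


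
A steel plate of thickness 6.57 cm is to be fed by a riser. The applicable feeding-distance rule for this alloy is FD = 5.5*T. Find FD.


Formula: FD = 5.5 * T  (riser feeding-distance rule)
FD = 5.5 * 6.57 cm = 36.1350 cm

36.1350 cm


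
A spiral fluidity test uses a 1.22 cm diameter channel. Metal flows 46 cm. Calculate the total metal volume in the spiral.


Formula: V = pi * (d/2)^2 * L  (cylinder volume)
Radius = 1.22/2 = 0.61 cm
V = pi * 0.61^2 * 46 = 53.7734 cm^3

53.7734 cm^3


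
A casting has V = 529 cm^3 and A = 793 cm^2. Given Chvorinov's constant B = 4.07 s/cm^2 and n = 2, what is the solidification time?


Formula: t_s = B * (V/A)^n  (Chvorinov's rule, n=2)
Modulus M = V/A = 529/793 = 0.667087 cm
M^2 = 0.667087^2 = 0.445005 cm^2
t_s = 4.07 * 0.445005 = 1.8112 s

Final answer: 1.8112 s


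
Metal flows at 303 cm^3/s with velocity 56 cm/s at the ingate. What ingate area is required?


Formula: A_ingate = Q / v  (continuity equation)
A = 303 cm^3/s / 56 cm/s = 5.4107 cm^2

5.4107 cm^2


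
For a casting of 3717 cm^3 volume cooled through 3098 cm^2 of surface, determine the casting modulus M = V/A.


Formula: Casting Modulus M = V / A
M = 3717 cm^3 / 3098 cm^2 = 1.1998 cm

Answer: 1.1998 cm


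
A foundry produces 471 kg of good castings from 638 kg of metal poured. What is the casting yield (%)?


Formula: Casting Yield = (W_good / W_total) * 100
Yield = (471 kg / 638 kg) * 100 = 73.8245%

Final answer: 73.8245%


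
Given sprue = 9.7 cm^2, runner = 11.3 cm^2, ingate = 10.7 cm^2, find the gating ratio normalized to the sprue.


Sprue:Runner:Ingate = 1 : 11.3/9.7 : 10.7/9.7 = 1:1.16:1.10

1:1.16:1.10


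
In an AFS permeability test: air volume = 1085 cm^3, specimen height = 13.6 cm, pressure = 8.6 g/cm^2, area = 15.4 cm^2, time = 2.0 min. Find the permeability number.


Formula: Permeability Number P = (V * H) / (p * A * t)
Numerator: V * H = 1085 * 13.6 = 14756.0
Denominator: p * A * t = 8.6 * 15.4 * 2.0 = 264.88
P = 14756.0 / 264.88 = 55.7082


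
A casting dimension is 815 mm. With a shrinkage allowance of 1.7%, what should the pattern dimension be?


Formula: L_pattern = L_casting * (1 + shrinkage_rate/100)
Shrinkage factor = 1 + 1.7/100 = 1.017
L_pattern = 815 mm * 1.017 = 828.8550 mm

Answer: 828.8550 mm


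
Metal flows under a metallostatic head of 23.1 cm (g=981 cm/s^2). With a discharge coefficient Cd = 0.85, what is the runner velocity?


Formula: v = Cd * sqrt(2 * g * h)  (Torricelli with discharge coefficient)
2*g*h = 2 * 981 * 23.1 = 45322.2 cm^2/s^2
sqrt(45322.2) = 212.89011 cm/s
v = 0.85 * 212.89011 = 180.9566 cm/s

Answer: 180.9566 cm/s


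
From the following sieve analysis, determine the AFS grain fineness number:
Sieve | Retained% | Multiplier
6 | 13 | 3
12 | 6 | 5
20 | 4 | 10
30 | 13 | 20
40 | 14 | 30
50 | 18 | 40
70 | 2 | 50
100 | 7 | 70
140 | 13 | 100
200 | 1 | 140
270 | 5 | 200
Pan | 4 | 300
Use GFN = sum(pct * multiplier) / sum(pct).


Formula: GFN = sum(pct * multiplier) / sum(pct)
sum(pct * multiplier) = 5739
sum(pct) = 100
GFN = 5739 / 100 = 57.39

57.39


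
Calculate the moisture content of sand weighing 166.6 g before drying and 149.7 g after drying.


Formula: MC = (W_wet - W_dry) / W_wet * 100
Water mass = 166.6 - 149.7 = 16.9 g
MC = 16.9 / 166.6 * 100 = 10.1441%

Answer: 10.1441%


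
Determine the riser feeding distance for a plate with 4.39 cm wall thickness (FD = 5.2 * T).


Formula: FD = 5.2 * T  (riser feeding-distance rule)
FD = 5.2 * 4.39 cm = 22.8280 cm

Answer: 22.8280 cm


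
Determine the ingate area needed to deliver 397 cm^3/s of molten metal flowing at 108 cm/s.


Formula: A_ingate = Q / v  (continuity equation)
A = 397 cm^3/s / 108 cm/s = 3.6759 cm^2

Final answer: 3.6759 cm^2


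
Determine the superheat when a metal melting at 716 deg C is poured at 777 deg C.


Formula: Superheat = T_pour - T_melt
Superheat = 777 - 716 = 61 deg C

61 deg C


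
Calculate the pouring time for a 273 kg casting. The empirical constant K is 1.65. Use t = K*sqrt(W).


Formula: t = K * sqrt(W)
sqrt(W) = sqrt(273) = 16.52271
t = 1.65 * 16.52271 = 27.2625 s

Final answer: 27.2625 s


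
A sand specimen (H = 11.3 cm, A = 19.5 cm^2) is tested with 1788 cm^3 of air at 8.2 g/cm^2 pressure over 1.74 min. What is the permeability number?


Formula: Permeability Number P = (V * H) / (p * A * t)
Numerator: V * H = 1788 * 11.3 = 20204.4
Denominator: p * A * t = 8.2 * 19.5 * 1.74 = 278.226
P = 20204.4 / 278.226 = 72.6187

72.6187


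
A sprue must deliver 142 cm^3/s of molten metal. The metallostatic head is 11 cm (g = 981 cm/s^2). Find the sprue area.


Formula: v = sqrt(2*g*h), A = Q/v
Velocity: v = sqrt(2 * 981 * 11) = sqrt(21582) = 146.9081 cm/s
Sprue area: A = Q / v = 142 / 146.9081 = 0.9666 cm^2

Final answer: 0.9666 cm^2


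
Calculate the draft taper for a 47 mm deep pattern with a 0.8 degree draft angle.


Formula: taper = depth * tan(draft_angle)
tan(0.8 deg) = 0.0139635
taper = 47 mm * 0.0139635 = 0.6563 mm

0.6563 mm


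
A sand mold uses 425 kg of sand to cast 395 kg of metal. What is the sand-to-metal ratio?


Formula: Sand-to-Metal Ratio = W_sand / W_metal
Ratio = 425 kg / 395 kg = 1.0759

1.0759


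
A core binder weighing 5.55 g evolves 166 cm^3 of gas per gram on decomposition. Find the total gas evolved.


Formula: V_gas = W_binder * gas_evolution_rate
V = 5.55 g * 166 cm^3/g = 921.3000 cm^3

Final answer: 921.3000 cm^3


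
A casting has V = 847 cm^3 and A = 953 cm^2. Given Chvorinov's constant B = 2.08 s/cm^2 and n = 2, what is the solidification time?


Formula: t_s = B * (V/A)^n  (Chvorinov's rule, n=2)
Modulus M = V/A = 847/953 = 0.888772 cm
M^2 = 0.888772^2 = 0.789916 cm^2
t_s = 2.08 * 0.789916 = 1.6430 s

Final answer: 1.6430 s


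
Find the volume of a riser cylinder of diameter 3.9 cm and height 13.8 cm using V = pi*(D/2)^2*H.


Formula: V = pi * (D/2)^2 * H  (cylinder volume)
Radius = D/2 = 3.9/2 = 1.95 cm
V = pi * 1.95^2 * 13.8 = 164.8535 cm^3

Answer: 164.8535 cm^3


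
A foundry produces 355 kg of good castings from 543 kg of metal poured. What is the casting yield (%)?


Formula: Casting Yield = (W_good / W_total) * 100
Yield = (355 kg / 543 kg) * 100 = 65.3775%


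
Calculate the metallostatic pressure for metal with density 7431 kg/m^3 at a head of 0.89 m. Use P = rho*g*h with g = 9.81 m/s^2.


Formula: P = rho * g * h
rho * g = 7431 * 9.81 = 72898.11 N/m^3
P = 72898.11 * 0.89 = 64879.3179 Pa


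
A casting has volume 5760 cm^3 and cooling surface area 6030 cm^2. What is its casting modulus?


Formula: Casting Modulus M = V / A
M = 5760 cm^3 / 6030 cm^2 = 0.9552 cm

0.9552 cm


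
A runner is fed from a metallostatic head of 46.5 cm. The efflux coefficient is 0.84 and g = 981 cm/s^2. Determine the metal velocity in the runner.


Formula: v = Cd * sqrt(2 * g * h)  (Torricelli with discharge coefficient)
2*g*h = 2 * 981 * 46.5 = 91233.0 cm^2/s^2
sqrt(91233.0) = 302.04801 cm/s
v = 0.84 * 302.04801 = 253.7203 cm/s


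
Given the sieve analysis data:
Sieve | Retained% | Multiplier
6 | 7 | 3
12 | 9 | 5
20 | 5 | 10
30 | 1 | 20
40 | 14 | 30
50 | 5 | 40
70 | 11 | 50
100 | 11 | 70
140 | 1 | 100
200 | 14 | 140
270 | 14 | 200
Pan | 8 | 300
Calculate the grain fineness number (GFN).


Formula: GFN = sum(pct * multiplier) / sum(pct)
sum(pct * multiplier) = 9336
sum(pct) = 100
GFN = 9336 / 100 = 93.36

Final answer: 93.36


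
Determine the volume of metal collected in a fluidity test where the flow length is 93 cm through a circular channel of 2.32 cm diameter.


Formula: V = pi * (d/2)^2 * L  (cylinder volume)
Radius = 2.32/2 = 1.16 cm
V = pi * 1.16^2 * 93 = 393.1414 cm^3

Final answer: 393.1414 cm^3


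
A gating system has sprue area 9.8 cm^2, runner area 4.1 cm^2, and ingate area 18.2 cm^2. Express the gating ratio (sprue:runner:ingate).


Sprue:Runner:Ingate = 1 : 4.1/9.8 : 18.2/9.8 = 1:0.42:1.86

Final answer: 1:0.42:1.86


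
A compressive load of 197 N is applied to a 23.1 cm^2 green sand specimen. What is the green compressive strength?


Formula: Compressive Strength = Force / Area
Strength = 197 N / 23.1 cm^2 = 8.5281 N/cm^2

Answer: 8.5281 N/cm^2


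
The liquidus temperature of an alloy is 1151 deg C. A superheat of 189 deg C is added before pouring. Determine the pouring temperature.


Formula: T_pour = T_melt + Superheat
T_pour = 1151 + 189 = 1340 deg C

1340 deg C


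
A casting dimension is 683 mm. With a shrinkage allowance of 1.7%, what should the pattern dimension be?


Formula: L_pattern = L_casting * (1 + shrinkage_rate/100)
Shrinkage factor = 1 + 1.7/100 = 1.017
L_pattern = 683 mm * 1.017 = 694.6110 mm

694.6110 mm


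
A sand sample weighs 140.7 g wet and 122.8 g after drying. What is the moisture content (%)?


Formula: MC = (W_wet - W_dry) / W_wet * 100
Water mass = 140.7 - 122.8 = 17.9 g
MC = 17.9 / 140.7 * 100 = 12.7221%

Final answer: 12.7221%


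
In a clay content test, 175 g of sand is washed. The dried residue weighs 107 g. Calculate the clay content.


Formula: Clay% = (W_total - W_washed) / W_total * 100
Clay mass = 175 - 107 = 68 g
Clay% = 68 / 175 * 100 = 38.8571%

Final answer: 38.8571%


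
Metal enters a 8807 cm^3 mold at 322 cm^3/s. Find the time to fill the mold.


Formula: t_fill = V_mold / Q_flow
t = 8807 cm^3 / 322 cm^3/s = 27.3509 s

Answer: 27.3509 s


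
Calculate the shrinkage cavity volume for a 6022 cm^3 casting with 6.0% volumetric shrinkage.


Formula: V_shrink = V_casting * shrinkage_pct / 100
V_shrink = 6022 cm^3 * 6.0 / 100 = 361.3200 cm^3

Final answer: 361.3200 cm^3


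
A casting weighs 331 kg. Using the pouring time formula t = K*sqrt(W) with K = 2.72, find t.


Formula: t = K * sqrt(W)
sqrt(W) = sqrt(331) = 18.19341
t = 2.72 * 18.19341 = 49.4861 s

Final answer: 49.4861 s


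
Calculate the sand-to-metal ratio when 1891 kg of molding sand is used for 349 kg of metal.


Formula: Sand-to-Metal Ratio = W_sand / W_metal
Ratio = 1891 kg / 349 kg = 5.4183

Answer: 5.4183


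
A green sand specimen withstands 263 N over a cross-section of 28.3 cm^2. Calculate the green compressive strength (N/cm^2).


Formula: Compressive Strength = Force / Area
Strength = 263 N / 28.3 cm^2 = 9.2933 N/cm^2

Answer: 9.2933 N/cm^2


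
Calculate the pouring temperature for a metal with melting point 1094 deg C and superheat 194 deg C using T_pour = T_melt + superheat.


Formula: T_pour = T_melt + Superheat
T_pour = 1094 + 194 = 1288 deg C

Answer: 1288 deg C


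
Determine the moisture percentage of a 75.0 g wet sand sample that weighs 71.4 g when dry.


Formula: MC = (W_wet - W_dry) / W_wet * 100
Water mass = 75.0 - 71.4 = 3.6 g
MC = 3.6 / 75.0 * 100 = 4.8000%

Answer: 4.8000%


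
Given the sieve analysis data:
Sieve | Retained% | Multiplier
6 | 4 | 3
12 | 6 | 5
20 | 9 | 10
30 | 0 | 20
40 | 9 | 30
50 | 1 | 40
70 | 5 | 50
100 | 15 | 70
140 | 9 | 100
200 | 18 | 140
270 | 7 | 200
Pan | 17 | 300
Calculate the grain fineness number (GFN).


Formula: GFN = sum(pct * multiplier) / sum(pct)
sum(pct * multiplier) = 11662
sum(pct) = 100
GFN = 11662 / 100 = 116.62


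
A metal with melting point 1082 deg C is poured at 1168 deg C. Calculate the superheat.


Formula: Superheat = T_pour - T_melt
Superheat = 1168 - 1082 = 86 deg C

86 deg C


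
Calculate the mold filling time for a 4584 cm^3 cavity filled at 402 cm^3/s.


Formula: t_fill = V_mold / Q_flow
t = 4584 cm^3 / 402 cm^3/s = 11.4030 s

Final answer: 11.4030 s


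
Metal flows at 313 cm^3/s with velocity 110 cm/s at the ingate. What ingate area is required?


Formula: A_ingate = Q / v  (continuity equation)
A = 313 cm^3/s / 110 cm/s = 2.8455 cm^2

2.8455 cm^2


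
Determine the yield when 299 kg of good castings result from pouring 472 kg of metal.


Formula: Casting Yield = (W_good / W_total) * 100
Yield = (299 kg / 472 kg) * 100 = 63.3475%

63.3475%


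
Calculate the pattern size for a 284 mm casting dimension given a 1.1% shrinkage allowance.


Formula: L_pattern = L_casting * (1 + shrinkage_rate/100)
Shrinkage factor = 1 + 1.1/100 = 1.011
L_pattern = 284 mm * 1.011 = 287.1240 mm

287.1240 mm


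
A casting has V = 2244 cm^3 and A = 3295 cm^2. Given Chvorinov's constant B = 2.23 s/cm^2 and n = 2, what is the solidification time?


Formula: t_s = B * (V/A)^n  (Chvorinov's rule, n=2)
Modulus M = V/A = 2244/3295 = 0.681032 cm
M^2 = 0.681032^2 = 0.463805 cm^2
t_s = 2.23 * 0.463805 = 1.0343 s


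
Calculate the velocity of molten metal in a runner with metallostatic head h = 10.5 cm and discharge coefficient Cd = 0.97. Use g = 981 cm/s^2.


Formula: v = Cd * sqrt(2 * g * h)  (Torricelli with discharge coefficient)
2*g*h = 2 * 981 * 10.5 = 20601.0 cm^2/s^2
sqrt(20601.0) = 143.53048 cm/s
v = 0.97 * 143.53048 = 139.2246 cm/s

139.2246 cm/s


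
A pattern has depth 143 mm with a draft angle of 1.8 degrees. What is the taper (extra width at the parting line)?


Formula: taper = depth * tan(draft_angle)
tan(1.8 deg) = 0.0314263
taper = 143 mm * 0.0314263 = 4.4940 mm

Answer: 4.4940 mm


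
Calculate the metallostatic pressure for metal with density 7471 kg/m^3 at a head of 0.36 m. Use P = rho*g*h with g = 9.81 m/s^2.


Formula: P = rho * g * h
rho * g = 7471 * 9.81 = 73290.51 N/m^3
P = 73290.51 * 0.36 = 26384.5836 Pa

Answer: 26384.5836 Pa


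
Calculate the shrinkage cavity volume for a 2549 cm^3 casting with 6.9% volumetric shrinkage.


Formula: V_shrink = V_casting * shrinkage_pct / 100
V_shrink = 2549 cm^3 * 6.9 / 100 = 175.8810 cm^3

Answer: 175.8810 cm^3


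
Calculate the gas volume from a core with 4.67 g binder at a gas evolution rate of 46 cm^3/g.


Formula: V_gas = W_binder * gas_evolution_rate
V = 4.67 g * 46 cm^3/g = 214.8200 cm^3


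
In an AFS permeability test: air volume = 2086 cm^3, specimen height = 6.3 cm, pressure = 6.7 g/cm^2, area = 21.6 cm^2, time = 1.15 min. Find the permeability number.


Formula: Permeability Number P = (V * H) / (p * A * t)
Numerator: V * H = 2086 * 6.3 = 13141.8
Denominator: p * A * t = 6.7 * 21.6 * 1.15 = 166.428
P = 13141.8 / 166.428 = 78.9639

Answer: 78.9639


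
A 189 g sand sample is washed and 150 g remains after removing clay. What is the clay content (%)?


Formula: Clay% = (W_total - W_washed) / W_total * 100
Clay mass = 189 - 150 = 39 g
Clay% = 39 / 189 * 100 = 20.6349%


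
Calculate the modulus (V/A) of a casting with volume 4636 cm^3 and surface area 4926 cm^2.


Formula: Casting Modulus M = V / A
M = 4636 cm^3 / 4926 cm^2 = 0.9411 cm

Final answer: 0.9411 cm


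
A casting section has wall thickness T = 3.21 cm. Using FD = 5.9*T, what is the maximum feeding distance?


Formula: FD = 5.9 * T  (riser feeding-distance rule)
FD = 5.9 * 3.21 cm = 18.9390 cm

18.9390 cm


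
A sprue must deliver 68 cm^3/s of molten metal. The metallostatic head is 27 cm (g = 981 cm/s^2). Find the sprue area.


Formula: v = sqrt(2*g*h), A = Q/v
Velocity: v = sqrt(2 * 981 * 27) = sqrt(52974) = 230.1608 cm/s
Sprue area: A = Q / v = 68 / 230.1608 = 0.2954 cm^2

Final answer: 0.2954 cm^2


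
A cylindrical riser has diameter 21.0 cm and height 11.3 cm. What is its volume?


Formula: V = pi * (D/2)^2 * H  (cylinder volume)
Radius = D/2 = 21.0/2 = 10.5 cm
V = pi * 10.5^2 * 11.3 = 3913.8747 cm^3


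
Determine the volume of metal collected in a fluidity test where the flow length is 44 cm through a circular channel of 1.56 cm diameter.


Formula: V = pi * (d/2)^2 * L  (cylinder volume)
Radius = 1.56/2 = 0.78 cm
V = pi * 0.78^2 * 44 = 84.0992 cm^3

84.0992 cm^3


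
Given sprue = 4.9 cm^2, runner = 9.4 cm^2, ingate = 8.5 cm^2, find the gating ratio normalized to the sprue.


Sprue:Runner:Ingate = 1 : 9.4/4.9 : 8.5/4.9 = 1:1.92:1.73

1:1.92:1.73


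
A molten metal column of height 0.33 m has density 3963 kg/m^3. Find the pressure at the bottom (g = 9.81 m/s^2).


Formula: P = rho * g * h
rho * g = 3963 * 9.81 = 38877.03 N/m^3
P = 38877.03 * 0.33 = 12829.4199 Pa

Answer: 12829.4199 Pa


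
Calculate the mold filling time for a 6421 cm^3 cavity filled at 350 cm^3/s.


Formula: t_fill = V_mold / Q_flow
t = 6421 cm^3 / 350 cm^3/s = 18.3457 s


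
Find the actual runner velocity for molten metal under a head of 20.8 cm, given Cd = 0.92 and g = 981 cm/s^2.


Formula: v = Cd * sqrt(2 * g * h)  (Torricelli with discharge coefficient)
2*g*h = 2 * 981 * 20.8 = 40809.6 cm^2/s^2
sqrt(40809.6) = 202.01386 cm/s
v = 0.92 * 202.01386 = 185.8528 cm/s


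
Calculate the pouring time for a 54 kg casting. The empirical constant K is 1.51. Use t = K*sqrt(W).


Formula: t = K * sqrt(W)
sqrt(W) = sqrt(54) = 7.34847
t = 1.51 * 7.34847 = 11.0962 s

Answer: 11.0962 s


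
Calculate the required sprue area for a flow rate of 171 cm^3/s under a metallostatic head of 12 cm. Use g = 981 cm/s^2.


Formula: v = sqrt(2*g*h), A = Q/v
Velocity: v = sqrt(2 * 981 * 12) = sqrt(23544) = 153.4405 cm/s
Sprue area: A = Q / v = 171 / 153.4405 = 1.1144 cm^2

1.1144 cm^2


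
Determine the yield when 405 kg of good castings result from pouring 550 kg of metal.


Formula: Casting Yield = (W_good / W_total) * 100
Yield = (405 kg / 550 kg) * 100 = 73.6364%

Answer: 73.6364%


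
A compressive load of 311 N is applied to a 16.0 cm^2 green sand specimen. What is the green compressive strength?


Formula: Compressive Strength = Force / Area
Strength = 311 N / 16.0 cm^2 = 19.4375 N/cm^2

19.4375 N/cm^2


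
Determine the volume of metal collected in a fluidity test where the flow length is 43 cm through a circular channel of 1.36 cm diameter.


Formula: V = pi * (d/2)^2 * L  (cylinder volume)
Radius = 1.36/2 = 0.68 cm
V = pi * 0.68^2 * 43 = 62.4649 cm^3

62.4649 cm^3


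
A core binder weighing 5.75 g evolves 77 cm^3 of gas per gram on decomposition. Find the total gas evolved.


Formula: V_gas = W_binder * gas_evolution_rate
V = 5.75 g * 77 cm^3/g = 442.7500 cm^3

Answer: 442.7500 cm^3


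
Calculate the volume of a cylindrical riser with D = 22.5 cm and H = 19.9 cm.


Formula: V = pi * (D/2)^2 * H  (cylinder volume)
Radius = D/2 = 22.5/2 = 11.25 cm
V = pi * 11.25^2 * 19.9 = 7912.3956 cm^3

7912.3956 cm^3


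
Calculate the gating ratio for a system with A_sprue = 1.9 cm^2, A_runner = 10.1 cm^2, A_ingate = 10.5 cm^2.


Sprue:Runner:Ingate = 1 : 10.1/1.9 : 10.5/1.9 = 1:5.32:5.53


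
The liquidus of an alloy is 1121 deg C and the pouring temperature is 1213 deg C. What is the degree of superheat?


Formula: Superheat = T_pour - T_melt
Superheat = 1213 - 1121 = 92 deg C

Answer: 92 deg C


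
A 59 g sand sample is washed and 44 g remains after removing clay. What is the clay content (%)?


Formula: Clay% = (W_total - W_washed) / W_total * 100
Clay mass = 59 - 44 = 15 g
Clay% = 15 / 59 * 100 = 25.4237%

Answer: 25.4237%


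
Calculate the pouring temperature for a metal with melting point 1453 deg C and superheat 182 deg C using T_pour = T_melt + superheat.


Formula: T_pour = T_melt + Superheat
T_pour = 1453 + 182 = 1635 deg C


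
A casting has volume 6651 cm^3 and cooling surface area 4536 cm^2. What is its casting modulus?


Formula: Casting Modulus M = V / A
M = 6651 cm^3 / 4536 cm^2 = 1.4663 cm


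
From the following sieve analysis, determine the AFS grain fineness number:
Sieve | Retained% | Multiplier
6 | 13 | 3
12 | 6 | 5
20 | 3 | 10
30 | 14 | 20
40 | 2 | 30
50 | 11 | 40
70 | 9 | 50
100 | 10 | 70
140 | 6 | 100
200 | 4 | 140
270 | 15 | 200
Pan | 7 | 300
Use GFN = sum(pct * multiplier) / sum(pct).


Formula: GFN = sum(pct * multiplier) / sum(pct)
sum(pct * multiplier) = 8289
sum(pct) = 100
GFN = 8289 / 100 = 82.89


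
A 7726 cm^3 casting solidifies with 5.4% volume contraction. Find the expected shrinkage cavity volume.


Formula: V_shrink = V_casting * shrinkage_pct / 100
V_shrink = 7726 cm^3 * 5.4 / 100 = 417.2040 cm^3

Final answer: 417.2040 cm^3


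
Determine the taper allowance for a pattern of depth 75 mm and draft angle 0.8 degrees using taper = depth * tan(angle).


Formula: taper = depth * tan(draft_angle)
tan(0.8 deg) = 0.0139635
taper = 75 mm * 0.0139635 = 1.0473 mm

1.0473 mm


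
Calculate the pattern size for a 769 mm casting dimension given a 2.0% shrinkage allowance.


Formula: L_pattern = L_casting * (1 + shrinkage_rate/100)
Shrinkage factor = 1 + 2.0/100 = 1.02
L_pattern = 769 mm * 1.02 = 784.3800 mm


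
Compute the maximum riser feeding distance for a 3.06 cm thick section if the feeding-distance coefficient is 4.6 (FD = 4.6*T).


Formula: FD = 4.6 * T  (riser feeding-distance rule)
FD = 4.6 * 3.06 cm = 14.0760 cm


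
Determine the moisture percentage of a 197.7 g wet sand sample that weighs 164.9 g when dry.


Formula: MC = (W_wet - W_dry) / W_wet * 100
Water mass = 197.7 - 164.9 = 32.8 g
MC = 32.8 / 197.7 * 100 = 16.5908%


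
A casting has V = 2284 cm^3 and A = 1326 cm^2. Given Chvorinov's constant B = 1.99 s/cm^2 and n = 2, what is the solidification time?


Formula: t_s = B * (V/A)^n  (Chvorinov's rule, n=2)
Modulus M = V/A = 2284/1326 = 1.722474 cm
M^2 = 1.722474^2 = 2.966917 cm^2
t_s = 1.99 * 2.966917 = 5.9042 s

Answer: 5.9042 s


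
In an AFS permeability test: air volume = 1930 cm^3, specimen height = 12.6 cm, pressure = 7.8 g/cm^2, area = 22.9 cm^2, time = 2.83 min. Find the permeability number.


Formula: Permeability Number P = (V * H) / (p * A * t)
Numerator: V * H = 1930 * 12.6 = 24318.0
Denominator: p * A * t = 7.8 * 22.9 * 2.83 = 505.4946
P = 24318.0 / 505.4946 = 48.1073

48.1073


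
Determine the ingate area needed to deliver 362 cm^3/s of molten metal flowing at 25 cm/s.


Formula: A_ingate = Q / v  (continuity equation)
A = 362 cm^3/s / 25 cm/s = 14.4800 cm^2

14.4800 cm^2


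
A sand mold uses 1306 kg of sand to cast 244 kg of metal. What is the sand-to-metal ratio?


Formula: Sand-to-Metal Ratio = W_sand / W_metal
Ratio = 1306 kg / 244 kg = 5.3525

Final answer: 5.3525


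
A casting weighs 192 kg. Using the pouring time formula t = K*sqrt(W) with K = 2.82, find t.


Formula: t = K * sqrt(W)
sqrt(W) = sqrt(192) = 13.85641
t = 2.82 * 13.85641 = 39.0751 s


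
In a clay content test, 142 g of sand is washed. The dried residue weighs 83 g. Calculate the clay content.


Formula: Clay% = (W_total - W_washed) / W_total * 100
Clay mass = 142 - 83 = 59 g
Clay% = 59 / 142 * 100 = 41.5493%


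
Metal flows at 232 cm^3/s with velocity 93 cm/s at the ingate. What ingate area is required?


Formula: A_ingate = Q / v  (continuity equation)
A = 232 cm^3/s / 93 cm/s = 2.4946 cm^2


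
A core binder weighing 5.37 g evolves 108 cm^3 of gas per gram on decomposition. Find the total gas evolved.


Formula: V_gas = W_binder * gas_evolution_rate
V = 5.37 g * 108 cm^3/g = 579.9600 cm^3

579.9600 cm^3


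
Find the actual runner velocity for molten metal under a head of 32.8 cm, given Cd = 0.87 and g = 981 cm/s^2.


Formula: v = Cd * sqrt(2 * g * h)  (Torricelli with discharge coefficient)
2*g*h = 2 * 981 * 32.8 = 64353.6 cm^2/s^2
sqrt(64353.6) = 253.68011 cm/s
v = 0.87 * 253.68011 = 220.7017 cm/s

220.7017 cm/s


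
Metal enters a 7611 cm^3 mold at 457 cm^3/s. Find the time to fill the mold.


Formula: t_fill = V_mold / Q_flow
t = 7611 cm^3 / 457 cm^3/s = 16.6543 s

16.6543 s


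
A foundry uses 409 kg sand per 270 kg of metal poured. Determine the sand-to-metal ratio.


Formula: Sand-to-Metal Ratio = W_sand / W_metal
Ratio = 409 kg / 270 kg = 1.5148

Final answer: 1.5148


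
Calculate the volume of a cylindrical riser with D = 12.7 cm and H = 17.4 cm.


Formula: V = pi * (D/2)^2 * H  (cylinder volume)
Radius = D/2 = 12.7/2 = 6.35 cm
V = pi * 6.35^2 * 17.4 = 2204.1775 cm^3


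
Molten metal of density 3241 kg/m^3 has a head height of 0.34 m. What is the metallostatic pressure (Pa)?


Formula: P = rho * g * h
rho * g = 3241 * 9.81 = 31794.21 N/m^3
P = 31794.21 * 0.34 = 10810.0314 Pa


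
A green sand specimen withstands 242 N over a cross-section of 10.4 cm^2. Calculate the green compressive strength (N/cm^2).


Formula: Compressive Strength = Force / Area
Strength = 242 N / 10.4 cm^2 = 23.2692 N/cm^2

Answer: 23.2692 N/cm^2


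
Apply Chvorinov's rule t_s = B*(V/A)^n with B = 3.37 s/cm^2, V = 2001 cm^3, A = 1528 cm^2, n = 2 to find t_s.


Formula: t_s = B * (V/A)^n  (Chvorinov's rule, n=2)
Modulus M = V/A = 2001/1528 = 1.309555 cm
M^2 = 1.309555^2 = 1.714934 cm^2
t_s = 3.37 * 1.714934 = 5.7793 s

Answer: 5.7793 s


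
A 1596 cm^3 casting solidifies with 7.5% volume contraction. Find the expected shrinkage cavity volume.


Formula: V_shrink = V_casting * shrinkage_pct / 100
V_shrink = 1596 cm^3 * 7.5 / 100 = 119.7000 cm^3

Final answer: 119.7000 cm^3


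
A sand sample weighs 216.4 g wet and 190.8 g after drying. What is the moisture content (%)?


Formula: MC = (W_wet - W_dry) / W_wet * 100
Water mass = 216.4 - 190.8 = 25.6 g
MC = 25.6 / 216.4 * 100 = 11.8299%

11.8299%


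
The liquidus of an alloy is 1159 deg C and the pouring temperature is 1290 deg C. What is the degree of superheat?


Formula: Superheat = T_pour - T_melt
Superheat = 1290 - 1159 = 131 deg C

Final answer: 131 deg C


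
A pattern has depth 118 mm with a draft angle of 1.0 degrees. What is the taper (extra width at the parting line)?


Formula: taper = depth * tan(draft_angle)
tan(1.0 deg) = 0.0174551
taper = 118 mm * 0.0174551 = 2.0597 mm

2.0597 mm


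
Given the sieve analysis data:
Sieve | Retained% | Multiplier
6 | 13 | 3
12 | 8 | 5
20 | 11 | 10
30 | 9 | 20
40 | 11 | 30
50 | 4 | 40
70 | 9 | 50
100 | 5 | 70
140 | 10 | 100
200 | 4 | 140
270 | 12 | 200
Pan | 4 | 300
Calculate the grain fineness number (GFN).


Formula: GFN = sum(pct * multiplier) / sum(pct)
sum(pct * multiplier) = 6819
sum(pct) = 100
GFN = 6819 / 100 = 68.19


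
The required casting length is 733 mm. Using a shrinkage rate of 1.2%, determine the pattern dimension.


Formula: L_pattern = L_casting * (1 + shrinkage_rate/100)
Shrinkage factor = 1 + 1.2/100 = 1.012
L_pattern = 733 mm * 1.012 = 741.7960 mm

Answer: 741.7960 mm


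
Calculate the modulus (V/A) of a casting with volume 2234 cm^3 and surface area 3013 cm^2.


Formula: Casting Modulus M = V / A
M = 2234 cm^3 / 3013 cm^2 = 0.7415 cm


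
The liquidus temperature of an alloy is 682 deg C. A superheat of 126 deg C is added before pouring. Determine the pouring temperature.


Formula: T_pour = T_melt + Superheat
T_pour = 682 + 126 = 808 deg C

808 deg C


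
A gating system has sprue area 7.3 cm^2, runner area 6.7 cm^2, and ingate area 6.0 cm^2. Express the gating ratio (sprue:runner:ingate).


Sprue:Runner:Ingate = 1 : 6.7/7.3 : 6.0/7.3 = 1:0.92:0.82

Answer: 1:0.92:0.82


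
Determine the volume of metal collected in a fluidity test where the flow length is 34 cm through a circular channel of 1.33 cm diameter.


Formula: V = pi * (d/2)^2 * L  (cylinder volume)
Radius = 1.33/2 = 0.665 cm
V = pi * 0.665^2 * 34 = 47.2359 cm^3

47.2359 cm^3


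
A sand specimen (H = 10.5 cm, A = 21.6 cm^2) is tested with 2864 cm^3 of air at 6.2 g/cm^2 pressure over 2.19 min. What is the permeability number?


Formula: Permeability Number P = (V * H) / (p * A * t)
Numerator: V * H = 2864 * 10.5 = 30072.0
Denominator: p * A * t = 6.2 * 21.6 * 2.19 = 293.2848
P = 30072.0 / 293.2848 = 102.5351


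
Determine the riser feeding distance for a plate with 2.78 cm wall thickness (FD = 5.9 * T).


Formula: FD = 5.9 * T  (riser feeding-distance rule)
FD = 5.9 * 2.78 cm = 16.4020 cm

Answer: 16.4020 cm


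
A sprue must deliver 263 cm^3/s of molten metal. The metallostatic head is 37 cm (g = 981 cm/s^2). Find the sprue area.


Formula: v = sqrt(2*g*h), A = Q/v
Velocity: v = sqrt(2 * 981 * 37) = sqrt(72594) = 269.4327 cm/s
Sprue area: A = Q / v = 263 / 269.4327 = 0.9761 cm^2

Answer: 0.9761 cm^2


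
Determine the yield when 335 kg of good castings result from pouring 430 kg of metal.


Formula: Casting Yield = (W_good / W_total) * 100
Yield = (335 kg / 430 kg) * 100 = 77.9070%

Answer: 77.9070%


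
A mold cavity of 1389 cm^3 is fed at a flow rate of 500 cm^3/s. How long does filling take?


Formula: t_fill = V_mold / Q_flow
t = 1389 cm^3 / 500 cm^3/s = 2.7780 s

2.7780 s


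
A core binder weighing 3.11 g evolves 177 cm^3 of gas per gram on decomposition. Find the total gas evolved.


Formula: V_gas = W_binder * gas_evolution_rate
V = 3.11 g * 177 cm^3/g = 550.4700 cm^3

550.4700 cm^3


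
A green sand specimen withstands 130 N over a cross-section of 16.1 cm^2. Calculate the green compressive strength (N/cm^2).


Formula: Compressive Strength = Force / Area
Strength = 130 N / 16.1 cm^2 = 8.0745 N/cm^2

Answer: 8.0745 N/cm^2


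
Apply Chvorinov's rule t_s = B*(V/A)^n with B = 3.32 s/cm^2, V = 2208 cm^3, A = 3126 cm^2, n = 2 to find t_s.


Formula: t_s = B * (V/A)^n  (Chvorinov's rule, n=2)
Modulus M = V/A = 2208/3126 = 0.706334 cm
M^2 = 0.706334^2 = 0.498908 cm^2
t_s = 3.32 * 0.498908 = 1.6564 s


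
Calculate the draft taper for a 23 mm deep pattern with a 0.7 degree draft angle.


Formula: taper = depth * tan(draft_angle)
tan(0.7 deg) = 0.0122179
taper = 23 mm * 0.0122179 = 0.2810 mm

0.2810 mm


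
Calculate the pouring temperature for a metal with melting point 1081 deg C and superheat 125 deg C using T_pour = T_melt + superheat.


Formula: T_pour = T_melt + Superheat
T_pour = 1081 + 125 = 1206 deg C

Final answer: 1206 deg C


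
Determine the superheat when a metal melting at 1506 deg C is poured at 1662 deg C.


Formula: Superheat = T_pour - T_melt
Superheat = 1662 - 1506 = 156 deg C

Answer: 156 deg C


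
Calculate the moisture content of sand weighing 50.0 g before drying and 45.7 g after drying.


Formula: MC = (W_wet - W_dry) / W_wet * 100
Water mass = 50.0 - 45.7 = 4.3 g
MC = 4.3 / 50.0 * 100 = 8.6000%


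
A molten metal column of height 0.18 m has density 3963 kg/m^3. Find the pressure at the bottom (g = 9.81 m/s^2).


Formula: P = rho * g * h
rho * g = 3963 * 9.81 = 38877.03 N/m^3
P = 38877.03 * 0.18 = 6997.8654 Pa

Final answer: 6997.8654 Pa


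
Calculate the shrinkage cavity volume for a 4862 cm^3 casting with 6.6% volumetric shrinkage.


Formula: V_shrink = V_casting * shrinkage_pct / 100
V_shrink = 4862 cm^3 * 6.6 / 100 = 320.8920 cm^3

Final answer: 320.8920 cm^3


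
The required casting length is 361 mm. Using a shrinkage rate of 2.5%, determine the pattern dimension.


Formula: L_pattern = L_casting * (1 + shrinkage_rate/100)
Shrinkage factor = 1 + 2.5/100 = 1.025
L_pattern = 361 mm * 1.025 = 370.0250 mm

Final answer: 370.0250 mm


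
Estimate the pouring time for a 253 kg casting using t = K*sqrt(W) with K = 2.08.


Formula: t = K * sqrt(W)
sqrt(W) = sqrt(253) = 15.90597
t = 2.08 * 15.90597 = 33.0844 s

Answer: 33.0844 s


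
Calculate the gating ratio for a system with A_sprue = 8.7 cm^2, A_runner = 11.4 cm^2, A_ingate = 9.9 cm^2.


Sprue:Runner:Ingate = 1 : 11.4/8.7 : 9.9/8.7 = 1:1.31:1.14

Answer: 1:1.31:1.14


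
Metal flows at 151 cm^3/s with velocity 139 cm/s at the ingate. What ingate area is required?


Formula: A_ingate = Q / v  (continuity equation)
A = 151 cm^3/s / 139 cm/s = 1.0863 cm^2


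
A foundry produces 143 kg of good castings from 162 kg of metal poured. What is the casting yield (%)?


Formula: Casting Yield = (W_good / W_total) * 100
Yield = (143 kg / 162 kg) * 100 = 88.2716%


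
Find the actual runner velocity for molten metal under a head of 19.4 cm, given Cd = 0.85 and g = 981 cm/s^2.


Formula: v = Cd * sqrt(2 * g * h)  (Torricelli with discharge coefficient)
2*g*h = 2 * 981 * 19.4 = 38062.8 cm^2/s^2
sqrt(38062.8) = 195.09690 cm/s
v = 0.85 * 195.09690 = 165.8324 cm/s

Final answer: 165.8324 cm/s


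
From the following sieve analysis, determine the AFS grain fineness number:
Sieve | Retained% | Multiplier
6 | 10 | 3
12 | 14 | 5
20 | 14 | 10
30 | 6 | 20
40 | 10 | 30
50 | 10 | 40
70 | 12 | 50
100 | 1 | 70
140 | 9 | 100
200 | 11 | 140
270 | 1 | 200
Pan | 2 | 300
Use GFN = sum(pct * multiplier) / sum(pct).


Formula: GFN = sum(pct * multiplier) / sum(pct)
sum(pct * multiplier) = 4970
sum(pct) = 100
GFN = 4970 / 100 = 49.70

49.70


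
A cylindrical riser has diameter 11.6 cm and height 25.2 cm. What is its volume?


Formula: V = pi * (D/2)^2 * H  (cylinder volume)
Radius = D/2 = 11.6/2 = 5.8 cm
V = pi * 5.8^2 * 25.2 = 2663.2161 cm^3

Answer: 2663.2161 cm^3


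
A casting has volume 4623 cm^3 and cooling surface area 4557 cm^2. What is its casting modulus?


Formula: Casting Modulus M = V / A
M = 4623 cm^3 / 4557 cm^2 = 1.0145 cm


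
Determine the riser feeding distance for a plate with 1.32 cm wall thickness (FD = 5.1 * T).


Formula: FD = 5.1 * T  (riser feeding-distance rule)
FD = 5.1 * 1.32 cm = 6.7320 cm

6.7320 cm


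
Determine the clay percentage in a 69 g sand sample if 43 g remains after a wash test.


Formula: Clay% = (W_total - W_washed) / W_total * 100
Clay mass = 69 - 43 = 26 g
Clay% = 26 / 69 * 100 = 37.6812%

Answer: 37.6812%


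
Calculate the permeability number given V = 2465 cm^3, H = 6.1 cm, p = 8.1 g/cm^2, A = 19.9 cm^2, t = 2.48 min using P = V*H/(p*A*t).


Formula: Permeability Number P = (V * H) / (p * A * t)
Numerator: V * H = 2465 * 6.1 = 15036.5
Denominator: p * A * t = 8.1 * 19.9 * 2.48 = 399.7512
P = 15036.5 / 399.7512 = 37.6146

Final answer: 37.6146
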